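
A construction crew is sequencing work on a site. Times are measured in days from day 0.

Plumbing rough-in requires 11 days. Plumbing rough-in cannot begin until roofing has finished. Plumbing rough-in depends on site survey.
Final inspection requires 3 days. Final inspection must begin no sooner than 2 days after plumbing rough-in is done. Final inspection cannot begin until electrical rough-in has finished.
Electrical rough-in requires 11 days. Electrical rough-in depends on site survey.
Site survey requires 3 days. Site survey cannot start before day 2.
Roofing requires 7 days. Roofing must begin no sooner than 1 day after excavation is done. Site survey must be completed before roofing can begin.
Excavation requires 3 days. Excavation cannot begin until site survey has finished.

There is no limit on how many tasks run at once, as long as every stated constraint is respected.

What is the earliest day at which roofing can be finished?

Site survey waits on its own release at day 2, so it starts at day 2 and finishes at 2 + 3 = day 5.
Excavation waits on site survey (finishes day 5), so it starts at day 5 and finishes at 5 + 3 = day 8.
Roofing needs all of excavation (finishes day 8, plus 1-day gap → day 9); site survey (finishes day 5). That puts its earliest start at day 9; it finishes at 9 + 7 = day 16.

16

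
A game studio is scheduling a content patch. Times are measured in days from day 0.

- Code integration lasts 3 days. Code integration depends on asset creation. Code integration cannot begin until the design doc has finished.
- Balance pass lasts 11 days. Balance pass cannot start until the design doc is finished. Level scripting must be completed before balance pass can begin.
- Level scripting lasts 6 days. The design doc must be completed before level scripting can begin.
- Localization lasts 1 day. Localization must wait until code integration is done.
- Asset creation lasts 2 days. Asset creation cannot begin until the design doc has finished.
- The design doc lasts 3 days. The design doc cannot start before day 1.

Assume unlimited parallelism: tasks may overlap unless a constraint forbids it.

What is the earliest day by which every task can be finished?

21

After its own release at day 1, the design doc can start at day 1 and finishes at day 4.
Level scripting cannot begin until the design doc (finishes day 4). It runs from day 4 to 4 + 6 = day 10.
Balance pass cannot start until the design doc (finishes day 4); level scripting (finishes day 10). The controlling bound is day 10, so balance pass finishes at 10 + 11 = day 21.
Asset creation waits on the design doc (finishes day 4), so it starts at day 4 and finishes at 4 + 2 = day 6.
Code integration cannot start until asset creation (finishes day 6); the design doc (finishes day 4). The controlling bound is day 6, so code integration finishes at 6 + 3 = day 9.
Localization cannot begin until code integration (finishes day 9). It runs from day 9 to 9 + 1 = day 10.
All tasks are finished once the last one completes. Finish times: The design doc at 4, Asset creation at 6, Level scripting at 10, Code integration at 9, Balance pass at 21, Localization at 10. The latest is day 21.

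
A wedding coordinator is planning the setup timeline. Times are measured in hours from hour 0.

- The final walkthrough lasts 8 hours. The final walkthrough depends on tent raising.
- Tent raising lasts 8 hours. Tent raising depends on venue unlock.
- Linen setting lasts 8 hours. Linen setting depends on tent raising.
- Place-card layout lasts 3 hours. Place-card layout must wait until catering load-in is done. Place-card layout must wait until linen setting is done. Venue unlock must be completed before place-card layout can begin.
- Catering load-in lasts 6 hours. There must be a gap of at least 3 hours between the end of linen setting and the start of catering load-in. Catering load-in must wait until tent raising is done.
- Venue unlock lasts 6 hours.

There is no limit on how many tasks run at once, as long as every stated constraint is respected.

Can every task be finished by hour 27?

No

Nothing blocks venue unlock, so it runs from hour 0 to hour 6.
After venue unlock (finishes hour 6), tent raising can start at hour 6 and finishes at hour 14.
After tent raising (finishes hour 14), the final walkthrough can start at hour 14 and finishes at hour 22.
Linen setting cannot begin until tent raising (finishes hour 14). It runs from hour 14 to 14 + 8 = hour 22.
For catering load-in: linen setting (finishes hour 22, plus 3-hour gap → hour 25); tent raising (finishes hour 14). Taking the maximum gives a start of hour 25, and it finishes at 25 + 6 = hour 31.
Place-card layout cannot start until catering load-in (finishes hour 31); linen setting (finishes hour 22); venue unlock (finishes hour 6). The controlling bound is hour 31, so place-card layout finishes at 31 + 3 = hour 34.
The earliest everything can be done is hour 34, which is after the deadline of 27, so it is not possible.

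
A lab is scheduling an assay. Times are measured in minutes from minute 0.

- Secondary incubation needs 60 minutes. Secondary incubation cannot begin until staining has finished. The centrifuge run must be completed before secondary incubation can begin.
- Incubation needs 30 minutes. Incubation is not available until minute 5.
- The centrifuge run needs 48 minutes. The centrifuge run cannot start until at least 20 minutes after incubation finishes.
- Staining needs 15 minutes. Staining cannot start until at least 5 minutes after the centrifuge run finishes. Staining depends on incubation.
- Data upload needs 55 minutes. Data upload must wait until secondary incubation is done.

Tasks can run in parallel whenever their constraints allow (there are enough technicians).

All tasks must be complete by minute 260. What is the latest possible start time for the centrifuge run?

Data upload must finish by minute 260; it takes 55 minutes, so it must start by 260 − 55 = minute 205.
Since data upload (must start by minute 205) depends on it, secondary incubation must finish by minute 205. Backing off its 60-minute duration gives a latest start of minute 145.
Staining has to be done before secondary incubation (must start by minute 145). That means finishing by minute 145, i.e. starting by 145 − 15 = minute 130.
The centrifuge run has several dependents: staining (must start by minute 130, minus 5-minute gap → minute 125); secondary incubation (must start by minute 145). The earliest of those limits is minute 125, so the centrifuge run must start by 125 − 48 = minute 77.

77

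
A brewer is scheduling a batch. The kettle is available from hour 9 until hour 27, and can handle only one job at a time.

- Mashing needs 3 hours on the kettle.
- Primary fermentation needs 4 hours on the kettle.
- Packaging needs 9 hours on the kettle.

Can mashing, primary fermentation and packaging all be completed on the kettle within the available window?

Yes

The kettle window is 27 − 9 = 18 hours.
Running back to back, the jobs need 3 + 4 + 9 = 16 hours on the kettle.
Since 16 ≤ 18, they fit within the window.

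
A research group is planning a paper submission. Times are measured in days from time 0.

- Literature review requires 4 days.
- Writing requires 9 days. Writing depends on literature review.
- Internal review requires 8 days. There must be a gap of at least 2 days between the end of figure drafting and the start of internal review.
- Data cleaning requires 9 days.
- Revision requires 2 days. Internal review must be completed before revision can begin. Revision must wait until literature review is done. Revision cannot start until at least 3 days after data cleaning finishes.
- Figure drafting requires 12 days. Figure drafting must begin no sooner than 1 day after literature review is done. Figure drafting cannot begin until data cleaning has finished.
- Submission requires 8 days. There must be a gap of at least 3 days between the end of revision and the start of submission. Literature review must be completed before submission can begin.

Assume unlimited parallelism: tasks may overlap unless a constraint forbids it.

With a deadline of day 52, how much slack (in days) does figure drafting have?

8

Data cleaning can start immediately at day 0; it finishes at day 9.
Nothing blocks literature review, so it runs from day 0 to day 4.
Figure drafting cannot start until literature review (finishes day 4, plus 1-day gap → day 5); data cleaning (finishes day 9). The controlling bound is day 9, so figure drafting finishes at 9 + 12 = day 21.

Working backward from the deadline:
Submission has no dependents, so it just needs to finish by day 52. Starting by 52 − 8 = day 44 achieves that.
Revision has to be done before submission (must start by day 44, minus 3-day gap → day 41). That means finishing by day 41, i.e. starting by 41 − 2 = day 39.
Since revision (must start by day 39) depends on it, internal review must finish by day 39. Backing off its 8-day duration gives a latest start of day 31.
Figure drafting must finish before internal review (must start by day 31, minus 2-day gap → day 29). With a 12-day duration, figure drafting must start by 29 − 12 = day 17.
So figure drafting can start as early as day 9 and as late as day 17, giving 17 − 9 = 8 days of slack.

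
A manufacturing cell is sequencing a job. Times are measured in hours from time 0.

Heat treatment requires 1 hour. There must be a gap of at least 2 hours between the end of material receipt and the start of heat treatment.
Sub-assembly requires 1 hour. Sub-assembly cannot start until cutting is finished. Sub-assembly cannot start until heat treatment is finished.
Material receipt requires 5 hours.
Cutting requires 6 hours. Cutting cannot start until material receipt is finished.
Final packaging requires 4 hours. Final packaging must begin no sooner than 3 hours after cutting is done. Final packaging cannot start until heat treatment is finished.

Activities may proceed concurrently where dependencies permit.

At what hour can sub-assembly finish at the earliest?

Nothing blocks material receipt, so it runs from hour 0 to hour 5.
Heat treatment cannot begin until material receipt (finishes hour 5, plus 2-hour gap → hour 7). It runs from hour 7 to 7 + 1 = hour 8.
After material receipt (finishes hour 5), cutting can start at hour 5 and finishes at hour 11.
For sub-assembly: cutting (finishes hour 11); heat treatment (finishes hour 8). Taking the maximum gives a start of hour 11, and it finishes at 11 + 1 = hour 12.

12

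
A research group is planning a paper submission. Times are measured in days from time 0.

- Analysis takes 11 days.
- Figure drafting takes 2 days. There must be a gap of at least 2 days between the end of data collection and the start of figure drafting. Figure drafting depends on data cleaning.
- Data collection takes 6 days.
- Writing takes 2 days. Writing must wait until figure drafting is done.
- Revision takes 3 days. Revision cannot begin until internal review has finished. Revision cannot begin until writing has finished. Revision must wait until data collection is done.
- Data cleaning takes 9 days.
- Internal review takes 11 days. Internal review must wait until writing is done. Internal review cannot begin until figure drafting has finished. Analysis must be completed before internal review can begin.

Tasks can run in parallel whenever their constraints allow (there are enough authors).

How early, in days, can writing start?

11

Data cleaning can start immediately at day 0; it finishes at day 9.
Data collection has no prerequisites, so it starts at day 0 and finishes at day 6.
For figure drafting: data collection (finishes day 6, plus 2-day gap → day 8); data cleaning (finishes day 9). Taking the maximum gives a start of day 9, and it finishes at 9 + 2 = day 11.
Writing waits on figure drafting (finishes day 11), so the earliest it can start is day 11.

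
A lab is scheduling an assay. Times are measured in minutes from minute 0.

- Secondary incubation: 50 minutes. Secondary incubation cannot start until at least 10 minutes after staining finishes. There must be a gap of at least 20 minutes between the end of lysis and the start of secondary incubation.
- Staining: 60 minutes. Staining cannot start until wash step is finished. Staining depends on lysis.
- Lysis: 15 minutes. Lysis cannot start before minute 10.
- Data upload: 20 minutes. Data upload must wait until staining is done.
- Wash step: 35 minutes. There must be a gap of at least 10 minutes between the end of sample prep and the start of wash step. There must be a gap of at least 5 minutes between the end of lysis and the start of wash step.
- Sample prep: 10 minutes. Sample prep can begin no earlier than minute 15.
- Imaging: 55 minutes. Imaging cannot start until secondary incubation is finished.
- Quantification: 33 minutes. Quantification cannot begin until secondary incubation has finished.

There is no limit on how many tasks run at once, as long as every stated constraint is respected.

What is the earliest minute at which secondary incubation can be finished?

Lysis cannot begin until its own release at minute 10. It runs from minute 10 to 10 + 15 = minute 25.
Sample prep cannot begin until its own release at minute 15. It runs from minute 15 to 15 + 10 = minute 25.
Wash step needs all of sample prep (finishes minute 25, plus 10-minute gap → minute 35); lysis (finishes minute 25, plus 5-minute gap → minute 30). That puts its earliest start at minute 35; it finishes at 35 + 35 = minute 70.
Staining needs all of wash step (finishes minute 70); lysis (finishes minute 25). That puts its earliest start at minute 70; it finishes at 70 + 60 = minute 130.
Secondary incubation cannot start until staining (finishes minute 130, plus 10-minute gap → minute 140); lysis (finishes minute 25, plus 20-minute gap → minute 45). The controlling bound is minute 140, so secondary incubation finishes at 140 + 50 = minute 190.

190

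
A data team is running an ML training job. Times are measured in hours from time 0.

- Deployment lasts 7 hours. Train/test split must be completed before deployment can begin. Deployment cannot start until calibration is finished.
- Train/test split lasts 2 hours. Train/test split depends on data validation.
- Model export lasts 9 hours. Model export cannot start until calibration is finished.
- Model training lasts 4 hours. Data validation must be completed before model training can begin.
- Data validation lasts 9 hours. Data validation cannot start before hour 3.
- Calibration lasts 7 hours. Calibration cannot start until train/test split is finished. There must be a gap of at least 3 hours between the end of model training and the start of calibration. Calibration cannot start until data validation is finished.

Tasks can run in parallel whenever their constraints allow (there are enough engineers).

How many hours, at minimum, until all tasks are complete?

35

Data validation waits on its own release at hour 3, so it starts at hour 3 and finishes at 3 + 9 = hour 12.
After data validation (finishes hour 12), model training can start at hour 12 and finishes at hour 16.
After data validation (finishes hour 12), train/test split can start at hour 12 and finishes at hour 14.
Calibration needs all of train/test split (finishes hour 14); model training (finishes hour 16, plus 3-hour gap → hour 19); data validation (finishes hour 12). That puts its earliest start at hour 19; it finishes at 19 + 7 = hour 26.
Deployment has to wait for train/test split (finishes hour 14); calibration (finishes hour 26). The latest of these is hour 26, so deployment runs hour 26 to 26 + 7 = hour 33.
Model export cannot begin until calibration (finishes hour 26). It runs from hour 26 to 26 + 9 = hour 35.
All tasks are finished once the last one completes. Finish times: Data validation at 12, Train/test split at 14, Model training at 16, Calibration at 26, Model export at 35, Deployment at 33. The latest is hour 35.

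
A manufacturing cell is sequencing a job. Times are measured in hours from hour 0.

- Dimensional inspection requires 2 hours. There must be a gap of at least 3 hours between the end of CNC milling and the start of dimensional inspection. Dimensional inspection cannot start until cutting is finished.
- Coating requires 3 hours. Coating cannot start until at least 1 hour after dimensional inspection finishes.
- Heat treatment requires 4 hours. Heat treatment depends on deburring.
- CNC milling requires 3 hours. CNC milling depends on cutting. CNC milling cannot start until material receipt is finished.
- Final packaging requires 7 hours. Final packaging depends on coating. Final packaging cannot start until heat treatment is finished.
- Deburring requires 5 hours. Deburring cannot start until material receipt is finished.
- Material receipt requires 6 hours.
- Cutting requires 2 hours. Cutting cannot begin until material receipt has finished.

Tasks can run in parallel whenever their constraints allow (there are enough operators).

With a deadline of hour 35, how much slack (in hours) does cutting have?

Nothing blocks material receipt, so it runs from hour 0 to hour 6.
Cutting cannot begin until material receipt (finishes hour 6). It runs from hour 6 to 6 + 2 = hour 8.

Working backward from the deadline:
Final packaging has no dependents, so it just needs to finish by hour 35. Starting by 35 − 7 = hour 28 achieves that.
Coating feeds into final packaging (must start by hour 28); so coating must finish by hour 28 and therefore start by hour 25.
Dimensional inspection must finish before coating (must start by hour 25, minus 1-hour gap → hour 24). With a 2-hour duration, dimensional inspection must start by 24 − 2 = hour 22.
CNC milling feeds into dimensional inspection (must start by hour 22, minus 3-hour gap → hour 19); so CNC milling must finish by hour 19 and therefore start by hour 16.
Cutting feeds CNC milling (must start by hour 16); dimensional inspection (must start by hour 22). Taking the minimum, cutting must finish by hour 16 and start by 16 − 2 = hour 14.
So cutting can start as early as hour 6 and as late as hour 14, giving 14 − 6 = 8 hours of slack.

8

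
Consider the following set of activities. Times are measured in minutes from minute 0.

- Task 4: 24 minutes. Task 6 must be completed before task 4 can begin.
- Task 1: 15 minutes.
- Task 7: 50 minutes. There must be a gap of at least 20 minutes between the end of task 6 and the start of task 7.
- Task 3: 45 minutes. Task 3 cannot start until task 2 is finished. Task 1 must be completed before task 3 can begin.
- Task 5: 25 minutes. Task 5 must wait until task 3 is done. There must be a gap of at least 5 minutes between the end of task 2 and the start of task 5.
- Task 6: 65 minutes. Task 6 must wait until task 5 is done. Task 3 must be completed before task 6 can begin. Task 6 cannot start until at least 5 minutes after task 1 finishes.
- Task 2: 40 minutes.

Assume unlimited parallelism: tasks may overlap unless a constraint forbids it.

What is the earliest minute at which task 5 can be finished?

Task 2 has no prerequisites, so it starts at minute 0 and finishes at minute 40.
Nothing blocks task 1, so it runs from minute 0 to minute 15.
For task 3: task 2 (finishes minute 40); task 1 (finishes minute 15). Taking the maximum gives a start of minute 40, and it finishes at 40 + 45 = minute 85.
Task 5 needs all of task 3 (finishes minute 85); task 2 (finishes minute 40, plus 5-minute gap → minute 45). That puts its earliest start at minute 85; it finishes at 85 + 25 = minute 110.

110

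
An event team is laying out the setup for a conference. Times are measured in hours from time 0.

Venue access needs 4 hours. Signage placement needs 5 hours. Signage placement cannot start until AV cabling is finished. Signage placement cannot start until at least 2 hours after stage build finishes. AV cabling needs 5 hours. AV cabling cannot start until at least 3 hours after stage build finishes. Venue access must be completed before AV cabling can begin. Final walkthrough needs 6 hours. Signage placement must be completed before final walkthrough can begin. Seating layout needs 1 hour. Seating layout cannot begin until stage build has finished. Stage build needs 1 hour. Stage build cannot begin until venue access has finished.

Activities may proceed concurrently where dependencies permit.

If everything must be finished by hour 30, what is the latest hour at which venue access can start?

6

Final walkthrough has no dependents, so it just needs to finish by hour 30. Starting by 30 − 6 = hour 24 achieves that.
Signage placement feeds into final walkthrough (must start by hour 24); so signage placement must finish by hour 24 and therefore start by hour 19.
AV cabling must finish before signage placement (must start by hour 19). With a 5-hour duration, AV cabling must start by 19 − 5 = hour 14.
To finish by hour 30, seating layout (duration 1) must start no later than hour 29.
Stage build must finish in time for AV cabling (must start by hour 14, minus 3-hour gap → hour 11); seating layout (must start by hour 29); signage placement (must start by hour 19, minus 2-hour gap → hour 17). The tightest is hour 11, so stage build must start by 11 − 1 = hour 10.
Venue access has several dependents: stage build (must start by hour 10); AV cabling (must start by hour 14). The earliest of those limits is hour 10, so venue access must start by 10 − 4 = hour 6.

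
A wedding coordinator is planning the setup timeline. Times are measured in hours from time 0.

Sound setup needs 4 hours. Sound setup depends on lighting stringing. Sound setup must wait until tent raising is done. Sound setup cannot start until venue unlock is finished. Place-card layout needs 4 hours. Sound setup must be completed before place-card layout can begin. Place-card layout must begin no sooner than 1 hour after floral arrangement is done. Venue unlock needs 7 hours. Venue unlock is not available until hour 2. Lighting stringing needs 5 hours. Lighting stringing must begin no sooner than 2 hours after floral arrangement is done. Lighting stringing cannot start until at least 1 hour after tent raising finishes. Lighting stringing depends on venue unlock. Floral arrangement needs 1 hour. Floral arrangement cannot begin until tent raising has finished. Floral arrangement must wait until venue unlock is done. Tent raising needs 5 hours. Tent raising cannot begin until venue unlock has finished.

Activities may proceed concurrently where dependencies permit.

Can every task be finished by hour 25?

After its own release at hour 2, venue unlock can start at hour 2 and finishes at hour 9.
Tent raising waits on venue unlock (finishes hour 9), so it starts at hour 9 and finishes at 9 + 5 = hour 14.
Floral arrangement has to wait for tent raising (finishes hour 14); venue unlock (finishes hour 9). The latest of these is hour 14, so floral arrangement runs hour 14 to 14 + 1 = hour 15.
Lighting stringing needs all of floral arrangement (finishes hour 15, plus 2-hour gap → hour 17); tent raising (finishes hour 14, plus 1-hour gap → hour 15); venue unlock (finishes hour 9). That puts its earliest start at hour 17; it finishes at 17 + 5 = hour 22.
For sound setup: lighting stringing (finishes hour 22); tent raising (finishes hour 14); venue unlock (finishes hour 9). Taking the maximum gives a start of hour 22, and it finishes at 22 + 4 = hour 26.
For place-card layout: sound setup (finishes hour 26); floral arrangement (finishes hour 15, plus 1-hour gap → hour 16). Taking the maximum gives a start of hour 26, and it finishes at 26 + 4 = hour 30.
The earliest everything can be done is hour 30, which is after the deadline of 25, so it is not possible.

No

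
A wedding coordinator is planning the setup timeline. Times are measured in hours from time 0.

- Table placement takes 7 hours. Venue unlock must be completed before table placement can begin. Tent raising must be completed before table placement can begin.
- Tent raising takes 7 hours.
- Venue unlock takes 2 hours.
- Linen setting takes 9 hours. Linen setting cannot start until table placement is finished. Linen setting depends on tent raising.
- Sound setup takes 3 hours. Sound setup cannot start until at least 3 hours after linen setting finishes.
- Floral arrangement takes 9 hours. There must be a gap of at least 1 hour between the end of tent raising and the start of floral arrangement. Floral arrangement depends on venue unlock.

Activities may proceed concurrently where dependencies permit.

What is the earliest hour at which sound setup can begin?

Tent raising can start immediately at hour 0; it finishes at hour 7.
Venue unlock can start immediately at hour 0; it finishes at hour 2.
Table placement has to wait for venue unlock (finishes hour 2); tent raising (finishes hour 7). The latest of these is hour 7, so table placement runs hour 7 to 7 + 7 = hour 14.
For linen setting: table placement (finishes hour 14); tent raising (finishes hour 7). Taking the maximum gives a start of hour 14, and it finishes at 14 + 9 = hour 23.
Sound setup waits on linen setting (finishes hour 23, plus 3-hour gap → hour 26), so the earliest it can start is hour 26.

26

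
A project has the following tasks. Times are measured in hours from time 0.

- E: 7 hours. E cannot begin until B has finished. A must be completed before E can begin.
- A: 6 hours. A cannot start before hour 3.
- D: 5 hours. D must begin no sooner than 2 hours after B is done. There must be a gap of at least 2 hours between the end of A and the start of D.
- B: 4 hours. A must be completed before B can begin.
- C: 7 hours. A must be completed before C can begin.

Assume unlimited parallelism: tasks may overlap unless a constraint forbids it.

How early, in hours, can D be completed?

20

After its own release at hour 3, A can start at hour 3 and finishes at hour 9.
After A (finishes hour 9), B can start at hour 9 and finishes at hour 13.
D needs all of B (finishes hour 13, plus 2-hour gap → hour 15); A (finishes hour 9, plus 2-hour gap → hour 11). That puts its earliest start at hour 15; it finishes at 15 + 5 = hour 20.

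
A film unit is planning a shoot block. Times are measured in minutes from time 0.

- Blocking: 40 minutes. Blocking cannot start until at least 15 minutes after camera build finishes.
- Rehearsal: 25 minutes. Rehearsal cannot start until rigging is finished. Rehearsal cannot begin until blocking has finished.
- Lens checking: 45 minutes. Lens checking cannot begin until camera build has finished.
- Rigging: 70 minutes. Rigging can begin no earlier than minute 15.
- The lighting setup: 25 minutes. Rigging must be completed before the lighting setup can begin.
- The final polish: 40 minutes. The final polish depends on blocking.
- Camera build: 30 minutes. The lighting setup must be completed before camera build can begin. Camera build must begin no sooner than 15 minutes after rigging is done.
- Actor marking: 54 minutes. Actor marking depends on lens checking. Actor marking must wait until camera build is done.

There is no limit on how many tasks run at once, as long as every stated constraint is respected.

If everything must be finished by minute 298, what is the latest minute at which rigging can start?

74

Nothing follows actor marking; the deadline of minute 298 is its only limit. It must start by 298 − 54 = minute 244.
Since actor marking (must start by minute 244) depends on it, lens checking must finish by minute 244. Backing off its 45-minute duration gives a latest start of minute 199.
To finish by minute 298, rehearsal (duration 25) must start no later than minute 273.
To finish by minute 298, the final polish (duration 40) must start no later than minute 258.
Blocking feeds rehearsal (must start by minute 273); the final polish (must start by minute 258). Taking the minimum, blocking must finish by minute 258 and start by 258 − 40 = minute 218.
For camera build: lens checking (must start by minute 199); blocking (must start by minute 218, minus 15-minute gap → minute 203); actor marking (must start by minute 244). The most restrictive is minute 199; with a 30-minute duration, camera build must start by minute 169.
The lighting setup has to be done before camera build (must start by minute 169). That means finishing by minute 169, i.e. starting by 169 − 25 = minute 144.
Rigging has several dependents: the lighting setup (must start by minute 144); camera build (must start by minute 169, minus 15-minute gap → minute 154); rehearsal (must start by minute 273). The earliest of those limits is minute 144, so rigging must start by 144 − 70 = minute 74.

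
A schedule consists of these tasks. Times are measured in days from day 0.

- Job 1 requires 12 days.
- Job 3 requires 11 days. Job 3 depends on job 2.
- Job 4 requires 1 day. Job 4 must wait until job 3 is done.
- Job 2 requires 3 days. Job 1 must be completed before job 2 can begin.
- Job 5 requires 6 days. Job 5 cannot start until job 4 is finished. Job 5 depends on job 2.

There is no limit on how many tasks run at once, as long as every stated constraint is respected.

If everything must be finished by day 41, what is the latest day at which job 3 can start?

23

Job 5 has no dependents, so it just needs to finish by day 41. Starting by 41 − 6 = day 35 achieves that.
Job 4 has to be done before job 5 (must start by day 35). That means finishing by day 35, i.e. starting by 35 − 1 = day 34.
Job 3 must finish before job 4 (must start by day 34). With an 11-day duration, job 3 must start by 34 − 11 = day 23.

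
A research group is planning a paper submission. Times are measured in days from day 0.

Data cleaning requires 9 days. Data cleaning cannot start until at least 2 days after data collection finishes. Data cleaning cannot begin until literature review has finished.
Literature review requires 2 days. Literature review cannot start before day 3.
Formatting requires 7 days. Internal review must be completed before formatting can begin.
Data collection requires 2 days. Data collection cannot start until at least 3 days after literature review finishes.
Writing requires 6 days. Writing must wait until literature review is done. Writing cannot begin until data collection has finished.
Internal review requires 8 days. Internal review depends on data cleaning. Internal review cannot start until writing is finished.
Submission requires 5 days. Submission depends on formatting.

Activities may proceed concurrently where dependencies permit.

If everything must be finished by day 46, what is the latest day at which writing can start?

Submission must finish by day 46; it takes 5 days, so it must start by 46 − 5 = day 41.
Formatting feeds into submission (must start by day 41); so formatting must finish by day 41 and therefore start by day 34.
Internal review must finish before formatting (must start by day 34). With an 8-day duration, internal review must start by 34 − 8 = day 26.
Since internal review (must start by day 26) depends on it, writing must finish by day 26. Backing off its 6-day duration gives a latest start of day 20.

20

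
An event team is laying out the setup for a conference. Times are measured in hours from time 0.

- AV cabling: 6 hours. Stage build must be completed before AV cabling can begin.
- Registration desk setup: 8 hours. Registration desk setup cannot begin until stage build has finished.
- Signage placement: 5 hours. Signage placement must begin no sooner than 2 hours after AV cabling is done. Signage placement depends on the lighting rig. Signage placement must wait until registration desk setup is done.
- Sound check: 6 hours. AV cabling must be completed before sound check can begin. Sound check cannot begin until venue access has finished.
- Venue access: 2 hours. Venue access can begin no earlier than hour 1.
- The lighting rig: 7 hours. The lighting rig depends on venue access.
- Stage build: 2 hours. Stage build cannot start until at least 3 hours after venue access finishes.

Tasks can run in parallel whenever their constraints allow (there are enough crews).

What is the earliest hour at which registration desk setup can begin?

After its own release at hour 1, venue access can start at hour 1 and finishes at hour 3.
Stage build cannot begin until venue access (finishes hour 3, plus 3-hour gap → hour 6). It runs from hour 6 to 6 + 2 = hour 8.
Registration desk setup waits on stage build (finishes hour 8), so the earliest it can start is hour 8.

8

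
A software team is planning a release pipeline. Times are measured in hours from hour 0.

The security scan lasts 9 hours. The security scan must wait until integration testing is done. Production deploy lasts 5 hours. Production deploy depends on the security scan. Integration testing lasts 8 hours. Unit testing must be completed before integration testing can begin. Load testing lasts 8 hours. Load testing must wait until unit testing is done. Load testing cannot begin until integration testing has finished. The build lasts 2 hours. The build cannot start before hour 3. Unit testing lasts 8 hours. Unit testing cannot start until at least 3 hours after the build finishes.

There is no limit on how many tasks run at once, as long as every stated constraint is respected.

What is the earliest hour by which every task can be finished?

38

After its own release at hour 3, the build can start at hour 3 and finishes at hour 5.
After the build (finishes hour 5, plus 3-hour gap → hour 8), unit testing can start at hour 8 and finishes at hour 16.
After unit testing (finishes hour 16), integration testing can start at hour 16 and finishes at hour 24.
Load testing cannot start until unit testing (finishes hour 16); integration testing (finishes hour 24). The controlling bound is hour 24, so load testing finishes at 24 + 8 = hour 32.
After integration testing (finishes hour 24), the security scan can start at hour 24 and finishes at hour 33.
Production deploy cannot begin until the security scan (finishes hour 33). It runs from hour 33 to 33 + 5 = hour 38.
All tasks are finished once the last one completes. Finish times: The build at 5, Unit testing at 16, Integration testing at 24, The security scan at 33, Load testing at 32, Production deploy at 38. The latest is hour 38.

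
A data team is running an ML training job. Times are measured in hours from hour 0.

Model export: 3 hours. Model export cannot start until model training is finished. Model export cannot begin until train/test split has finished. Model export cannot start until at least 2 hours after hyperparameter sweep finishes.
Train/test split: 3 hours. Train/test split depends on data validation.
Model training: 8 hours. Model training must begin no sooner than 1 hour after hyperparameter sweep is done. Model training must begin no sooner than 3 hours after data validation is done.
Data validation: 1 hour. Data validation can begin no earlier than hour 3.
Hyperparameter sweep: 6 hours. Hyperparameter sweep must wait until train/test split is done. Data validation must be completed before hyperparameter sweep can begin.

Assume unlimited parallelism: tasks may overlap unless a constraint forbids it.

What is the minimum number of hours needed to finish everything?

Data validation cannot begin until its own release at hour 3. It runs from hour 3 to 3 + 1 = hour 4.
Train/test split waits on data validation (finishes hour 4), so it starts at hour 4 and finishes at 4 + 3 = hour 7.
For hyperparameter sweep: train/test split (finishes hour 7); data validation (finishes hour 4). Taking the maximum gives a start of hour 7, and it finishes at 7 + 6 = hour 13.
Model training has to wait for hyperparameter sweep (finishes hour 13, plus 1-hour gap → hour 14); data validation (finishes hour 4, plus 3-hour gap → hour 7). The latest of these is hour 14, so model training runs hour 14 to 14 + 8 = hour 22.
For model export: model training (finishes hour 22); train/test split (finishes hour 7); hyperparameter sweep (finishes hour 13, plus 2-hour gap → hour 15). Taking the maximum gives a start of hour 22, and it finishes at 22 + 3 = hour 25.
All tasks are finished once the last one completes. Finish times: Data validation at 4, Train/test split at 7, Hyperparameter sweep at 13, Model training at 22, Model export at 25. The latest is hour 25.

25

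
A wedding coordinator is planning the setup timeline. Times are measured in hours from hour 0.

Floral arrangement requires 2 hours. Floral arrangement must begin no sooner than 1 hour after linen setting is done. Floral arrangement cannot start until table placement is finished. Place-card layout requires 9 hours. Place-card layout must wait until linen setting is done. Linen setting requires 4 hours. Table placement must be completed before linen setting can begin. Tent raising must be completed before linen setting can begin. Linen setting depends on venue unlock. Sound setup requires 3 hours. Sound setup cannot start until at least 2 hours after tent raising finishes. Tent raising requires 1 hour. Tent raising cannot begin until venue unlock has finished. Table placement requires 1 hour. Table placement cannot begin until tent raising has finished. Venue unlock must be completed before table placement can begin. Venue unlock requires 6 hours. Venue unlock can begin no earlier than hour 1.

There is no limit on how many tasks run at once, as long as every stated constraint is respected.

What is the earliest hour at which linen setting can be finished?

13

Venue unlock cannot begin until its own release at hour 1. It runs from hour 1 to 1 + 6 = hour 7.
After venue unlock (finishes hour 7), tent raising can start at hour 7 and finishes at hour 8.
Table placement cannot start until tent raising (finishes hour 8); venue unlock (finishes hour 7). The controlling bound is hour 8, so table placement finishes at 8 + 1 = hour 9.
For linen setting: table placement (finishes hour 9); tent raising (finishes hour 8); venue unlock (finishes hour 7). Taking the maximum gives a start of hour 9, and it finishes at 9 + 4 = hour 13.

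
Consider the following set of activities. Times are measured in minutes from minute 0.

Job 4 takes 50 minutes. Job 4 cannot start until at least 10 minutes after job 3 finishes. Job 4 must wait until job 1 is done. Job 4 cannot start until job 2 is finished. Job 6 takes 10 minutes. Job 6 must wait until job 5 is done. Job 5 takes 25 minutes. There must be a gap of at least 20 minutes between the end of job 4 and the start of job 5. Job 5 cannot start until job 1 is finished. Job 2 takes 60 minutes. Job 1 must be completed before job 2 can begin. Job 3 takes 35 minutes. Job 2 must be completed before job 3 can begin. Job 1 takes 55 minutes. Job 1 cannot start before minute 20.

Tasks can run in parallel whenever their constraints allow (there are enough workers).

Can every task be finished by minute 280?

After its own release at minute 20, job 1 can start at minute 20 and finishes at minute 75.
Job 2 cannot begin until job 1 (finishes minute 75). It runs from minute 75 to 75 + 60 = minute 135.
After job 2 (finishes minute 135), job 3 can start at minute 135 and finishes at minute 170.
For job 4: job 3 (finishes minute 170, plus 10-minute gap → minute 180); job 1 (finishes minute 75); job 2 (finishes minute 135). Taking the maximum gives a start of minute 180, and it finishes at 180 + 50 = minute 230.
Job 5 has to wait for job 4 (finishes minute 230, plus 20-minute gap → minute 250); job 1 (finishes minute 75). The latest of these is minute 250, so job 5 runs minute 250 to 250 + 25 = minute 275.
Job 6 waits on job 5 (finishes minute 275), so it starts at minute 275 and finishes at 275 + 10 = minute 285.
The earliest everything can be done is minute 285, which is after the deadline of 280, so it is not possible.

No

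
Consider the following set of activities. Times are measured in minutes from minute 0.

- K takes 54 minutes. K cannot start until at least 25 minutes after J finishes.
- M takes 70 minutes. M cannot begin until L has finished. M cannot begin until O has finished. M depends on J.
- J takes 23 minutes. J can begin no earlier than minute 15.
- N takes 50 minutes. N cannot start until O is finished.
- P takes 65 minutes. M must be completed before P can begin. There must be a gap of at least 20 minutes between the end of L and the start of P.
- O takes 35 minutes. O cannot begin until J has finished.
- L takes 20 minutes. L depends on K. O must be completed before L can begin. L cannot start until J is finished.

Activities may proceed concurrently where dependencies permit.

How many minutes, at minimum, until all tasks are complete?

After its own release at minute 15, J can start at minute 15 and finishes at minute 38.
O cannot begin until J (finishes minute 38). It runs from minute 38 to 38 + 35 = minute 73.
N cannot begin until O (finishes minute 73). It runs from minute 73 to 73 + 50 = minute 123.
K waits on J (finishes minute 38, plus 25-minute gap → minute 63), so it starts at minute 63 and finishes at 63 + 54 = minute 117.
L needs all of K (finishes minute 117); O (finishes minute 73); J (finishes minute 38). That puts its earliest start at minute 117; it finishes at 117 + 20 = minute 137.
M cannot start until L (finishes minute 137); O (finishes minute 73); J (finishes minute 38). The controlling bound is minute 137, so M finishes at 137 + 70 = minute 207.
P needs all of M (finishes minute 207); L (finishes minute 137, plus 20-minute gap → minute 157). That puts its earliest start at minute 207; it finishes at 207 + 65 = minute 272.
All tasks are finished once the last one completes. Finish times: J at 38, K at 117, L at 137, M at 207, N at 123, O at 73, P at 272. The latest is minute 272.

272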